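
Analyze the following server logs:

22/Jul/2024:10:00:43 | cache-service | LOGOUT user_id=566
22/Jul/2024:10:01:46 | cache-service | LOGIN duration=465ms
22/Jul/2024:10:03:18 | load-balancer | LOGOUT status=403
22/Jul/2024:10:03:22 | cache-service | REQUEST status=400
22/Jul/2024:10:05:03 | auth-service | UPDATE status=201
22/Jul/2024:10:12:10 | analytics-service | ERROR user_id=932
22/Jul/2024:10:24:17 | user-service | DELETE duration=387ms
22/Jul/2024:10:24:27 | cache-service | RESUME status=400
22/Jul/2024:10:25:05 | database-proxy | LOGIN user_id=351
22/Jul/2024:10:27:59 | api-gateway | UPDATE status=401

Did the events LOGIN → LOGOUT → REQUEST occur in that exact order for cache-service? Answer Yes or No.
No

To verify sequence order:

1. Find all events in sequence LOGIN → LOGOUT → REQUEST for cache-service
2. Extract their timestamps
3. Check if timestamps are in ascending order
4. Result: No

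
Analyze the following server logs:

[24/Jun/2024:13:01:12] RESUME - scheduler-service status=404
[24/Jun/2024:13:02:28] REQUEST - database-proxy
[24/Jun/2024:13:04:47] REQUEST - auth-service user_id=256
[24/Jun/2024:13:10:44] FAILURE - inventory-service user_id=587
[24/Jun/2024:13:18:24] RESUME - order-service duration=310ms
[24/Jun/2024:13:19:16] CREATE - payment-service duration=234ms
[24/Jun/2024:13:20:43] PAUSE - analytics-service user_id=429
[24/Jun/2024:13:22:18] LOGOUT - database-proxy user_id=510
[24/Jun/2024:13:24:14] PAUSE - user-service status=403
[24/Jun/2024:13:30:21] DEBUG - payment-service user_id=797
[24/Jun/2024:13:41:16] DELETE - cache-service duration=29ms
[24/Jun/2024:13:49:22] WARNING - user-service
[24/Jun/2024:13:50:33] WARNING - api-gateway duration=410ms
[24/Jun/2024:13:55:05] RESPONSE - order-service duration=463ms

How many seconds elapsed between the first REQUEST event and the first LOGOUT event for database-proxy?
1190

To find the time between events:

1. Locate the first REQUEST event for database-proxy: 24/Jun/2024:13:02:28
2. Locate the first LOGOUT event for database-proxy: 24/Jun/2024:13:22:18
3. Calculate the difference: 24/Jun/2024:13:22:18 - 24/Jun/2024:13:02:28 = 1190 seconds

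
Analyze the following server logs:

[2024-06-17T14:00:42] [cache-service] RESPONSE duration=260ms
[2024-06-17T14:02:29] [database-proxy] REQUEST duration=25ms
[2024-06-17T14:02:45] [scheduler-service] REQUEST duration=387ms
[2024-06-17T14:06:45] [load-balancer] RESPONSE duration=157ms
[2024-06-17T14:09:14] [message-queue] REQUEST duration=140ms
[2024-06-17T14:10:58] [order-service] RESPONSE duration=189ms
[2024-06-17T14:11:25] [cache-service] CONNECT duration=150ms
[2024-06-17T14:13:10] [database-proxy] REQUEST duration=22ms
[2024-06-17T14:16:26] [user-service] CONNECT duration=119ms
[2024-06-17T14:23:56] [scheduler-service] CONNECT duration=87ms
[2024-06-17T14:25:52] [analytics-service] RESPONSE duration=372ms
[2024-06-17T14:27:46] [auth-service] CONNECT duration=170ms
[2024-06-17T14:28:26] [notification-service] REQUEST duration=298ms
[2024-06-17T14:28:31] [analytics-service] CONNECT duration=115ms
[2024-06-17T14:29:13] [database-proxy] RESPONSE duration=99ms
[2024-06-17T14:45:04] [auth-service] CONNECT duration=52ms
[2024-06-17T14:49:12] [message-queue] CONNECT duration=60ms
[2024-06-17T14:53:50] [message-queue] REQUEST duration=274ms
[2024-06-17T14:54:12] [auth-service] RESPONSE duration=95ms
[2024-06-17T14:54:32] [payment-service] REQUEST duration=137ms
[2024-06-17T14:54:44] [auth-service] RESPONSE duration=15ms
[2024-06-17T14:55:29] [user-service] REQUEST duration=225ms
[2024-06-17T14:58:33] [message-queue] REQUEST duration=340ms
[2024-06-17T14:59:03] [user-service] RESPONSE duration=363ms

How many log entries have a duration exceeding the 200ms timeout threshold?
8

To count timeouts:

1. Threshold: 200ms
2. Extract duration from each log entry
3. Count entries where duration > 200
4. Timeout count: 8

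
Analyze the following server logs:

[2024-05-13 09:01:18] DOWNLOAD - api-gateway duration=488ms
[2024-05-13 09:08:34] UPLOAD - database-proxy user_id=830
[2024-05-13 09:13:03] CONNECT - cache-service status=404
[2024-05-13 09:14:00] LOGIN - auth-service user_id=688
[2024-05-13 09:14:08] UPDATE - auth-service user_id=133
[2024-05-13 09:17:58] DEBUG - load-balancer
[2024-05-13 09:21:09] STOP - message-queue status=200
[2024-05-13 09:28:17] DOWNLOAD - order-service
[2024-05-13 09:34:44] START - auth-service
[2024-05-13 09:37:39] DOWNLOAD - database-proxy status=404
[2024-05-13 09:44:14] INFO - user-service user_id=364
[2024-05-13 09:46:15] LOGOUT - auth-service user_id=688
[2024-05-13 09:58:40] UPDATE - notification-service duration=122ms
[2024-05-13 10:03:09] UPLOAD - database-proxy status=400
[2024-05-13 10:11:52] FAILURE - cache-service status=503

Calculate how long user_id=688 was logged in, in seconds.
1935

To calculate session duration:

1. Find LOGIN event for user_id=688: 2024-05-13 09:14:00
2. Find LOGOUT event for user_id=688: 2024-05-13 09:46:15
3. Session duration: 2024-05-13 09:46:15 - 2024-05-13 09:14:00 = 1935 seconds (32 minutes)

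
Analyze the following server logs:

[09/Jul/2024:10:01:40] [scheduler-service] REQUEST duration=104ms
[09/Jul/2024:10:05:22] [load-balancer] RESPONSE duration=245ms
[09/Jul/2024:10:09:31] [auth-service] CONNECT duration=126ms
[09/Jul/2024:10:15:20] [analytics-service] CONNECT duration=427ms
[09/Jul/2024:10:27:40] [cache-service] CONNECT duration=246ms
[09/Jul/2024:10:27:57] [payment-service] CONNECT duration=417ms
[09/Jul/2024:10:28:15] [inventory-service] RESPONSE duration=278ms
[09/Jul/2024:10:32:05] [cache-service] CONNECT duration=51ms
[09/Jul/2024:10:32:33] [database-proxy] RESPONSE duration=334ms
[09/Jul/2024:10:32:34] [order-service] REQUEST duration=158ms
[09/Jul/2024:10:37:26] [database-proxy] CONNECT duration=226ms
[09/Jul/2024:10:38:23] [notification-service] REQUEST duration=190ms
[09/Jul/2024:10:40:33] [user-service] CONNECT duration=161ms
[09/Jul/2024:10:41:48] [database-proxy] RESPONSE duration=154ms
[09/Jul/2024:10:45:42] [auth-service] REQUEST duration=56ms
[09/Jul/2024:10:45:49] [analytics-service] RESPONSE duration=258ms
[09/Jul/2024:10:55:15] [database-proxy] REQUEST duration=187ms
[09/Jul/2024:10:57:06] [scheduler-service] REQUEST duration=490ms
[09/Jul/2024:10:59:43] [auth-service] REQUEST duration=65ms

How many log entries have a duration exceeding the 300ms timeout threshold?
4

To count timeouts:

1. Threshold: 300ms
2. Extract duration from each log entry
3. Count entries where duration > 300
4. Timeout count: 4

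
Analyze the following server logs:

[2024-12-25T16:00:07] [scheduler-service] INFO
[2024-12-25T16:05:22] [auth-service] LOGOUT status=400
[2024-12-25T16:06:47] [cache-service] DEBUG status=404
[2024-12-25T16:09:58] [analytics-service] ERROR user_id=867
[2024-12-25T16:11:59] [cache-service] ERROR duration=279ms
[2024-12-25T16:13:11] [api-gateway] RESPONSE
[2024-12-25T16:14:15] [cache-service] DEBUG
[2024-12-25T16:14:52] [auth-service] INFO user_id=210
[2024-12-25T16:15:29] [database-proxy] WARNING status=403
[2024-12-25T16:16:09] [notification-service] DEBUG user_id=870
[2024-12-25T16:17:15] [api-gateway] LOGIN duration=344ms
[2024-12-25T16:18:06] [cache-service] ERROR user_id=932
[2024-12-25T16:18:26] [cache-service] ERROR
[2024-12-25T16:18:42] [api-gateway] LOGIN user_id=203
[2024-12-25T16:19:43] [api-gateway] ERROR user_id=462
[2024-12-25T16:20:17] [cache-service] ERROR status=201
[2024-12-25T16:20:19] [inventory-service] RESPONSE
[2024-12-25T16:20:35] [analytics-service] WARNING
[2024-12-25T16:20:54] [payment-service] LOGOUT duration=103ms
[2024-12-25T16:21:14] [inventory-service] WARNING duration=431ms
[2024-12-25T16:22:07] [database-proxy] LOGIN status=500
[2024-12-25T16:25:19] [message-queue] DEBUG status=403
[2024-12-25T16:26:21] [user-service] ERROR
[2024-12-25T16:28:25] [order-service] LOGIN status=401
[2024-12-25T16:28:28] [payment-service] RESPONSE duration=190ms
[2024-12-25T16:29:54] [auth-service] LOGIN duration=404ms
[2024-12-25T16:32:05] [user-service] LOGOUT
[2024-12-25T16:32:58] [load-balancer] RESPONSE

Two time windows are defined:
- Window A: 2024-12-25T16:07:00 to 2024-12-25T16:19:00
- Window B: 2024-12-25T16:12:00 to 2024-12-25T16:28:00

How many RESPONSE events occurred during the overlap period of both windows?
1

To find overlap events:

1. Window A: 2024-12-25T16:07:00 to 2024-12-25T16:19:00
2. Window B: 2024-12-25T16:12:00 to 2024-12-25T16:28:00
3. Overlap period: 2024-12-25T16:12:00 to 2024-12-25T16:19:00
4. Count RESPONSE events in overlap: 1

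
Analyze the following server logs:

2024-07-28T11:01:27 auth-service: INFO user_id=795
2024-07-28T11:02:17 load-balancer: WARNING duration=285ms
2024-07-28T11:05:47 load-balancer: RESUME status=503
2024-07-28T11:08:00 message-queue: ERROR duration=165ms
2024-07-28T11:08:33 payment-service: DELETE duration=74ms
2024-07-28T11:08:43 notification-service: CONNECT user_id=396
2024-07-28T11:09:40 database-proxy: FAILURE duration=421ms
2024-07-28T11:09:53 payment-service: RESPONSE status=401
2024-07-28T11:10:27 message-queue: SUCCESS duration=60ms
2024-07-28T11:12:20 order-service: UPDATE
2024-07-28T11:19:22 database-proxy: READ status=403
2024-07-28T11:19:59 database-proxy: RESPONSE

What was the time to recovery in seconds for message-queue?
147

To calculate recovery time:

1. Find ERROR event for message-queue: 2024-07-28T11:08:00
2. Find next SUCCESS event for message-queue: 2024-07-28T11:10:27
3. Recovery time: 2024-07-28T11:10:27 - 2024-07-28T11:08:00 = 147 seconds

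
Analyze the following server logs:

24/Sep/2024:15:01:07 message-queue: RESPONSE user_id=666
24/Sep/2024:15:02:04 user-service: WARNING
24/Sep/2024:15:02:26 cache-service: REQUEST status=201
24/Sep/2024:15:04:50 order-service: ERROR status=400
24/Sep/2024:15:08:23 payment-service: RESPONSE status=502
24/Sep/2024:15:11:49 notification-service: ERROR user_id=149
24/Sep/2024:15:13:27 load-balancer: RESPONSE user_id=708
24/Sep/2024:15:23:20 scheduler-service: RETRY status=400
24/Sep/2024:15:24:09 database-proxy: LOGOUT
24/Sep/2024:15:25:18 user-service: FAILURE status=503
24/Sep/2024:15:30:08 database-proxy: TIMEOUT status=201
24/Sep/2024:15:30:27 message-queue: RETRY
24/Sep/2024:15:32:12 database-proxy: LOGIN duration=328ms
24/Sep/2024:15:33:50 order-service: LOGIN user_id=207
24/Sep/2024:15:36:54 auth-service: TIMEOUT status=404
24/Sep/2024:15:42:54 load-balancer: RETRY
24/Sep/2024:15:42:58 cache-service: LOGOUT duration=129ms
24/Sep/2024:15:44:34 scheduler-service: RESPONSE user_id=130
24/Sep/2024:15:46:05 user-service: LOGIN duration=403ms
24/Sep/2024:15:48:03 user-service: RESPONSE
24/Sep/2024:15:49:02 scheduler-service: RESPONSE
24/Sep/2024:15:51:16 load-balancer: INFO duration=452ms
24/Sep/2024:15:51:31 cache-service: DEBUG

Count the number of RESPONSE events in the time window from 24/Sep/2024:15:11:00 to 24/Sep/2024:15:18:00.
1

To count events in the time window:

1. Window boundaries: 24/Sep/2024:15:11:00 to 24/Sep/2024:15:18:00
2. Filter for RESPONSE events within this window
3. Count matching events: 1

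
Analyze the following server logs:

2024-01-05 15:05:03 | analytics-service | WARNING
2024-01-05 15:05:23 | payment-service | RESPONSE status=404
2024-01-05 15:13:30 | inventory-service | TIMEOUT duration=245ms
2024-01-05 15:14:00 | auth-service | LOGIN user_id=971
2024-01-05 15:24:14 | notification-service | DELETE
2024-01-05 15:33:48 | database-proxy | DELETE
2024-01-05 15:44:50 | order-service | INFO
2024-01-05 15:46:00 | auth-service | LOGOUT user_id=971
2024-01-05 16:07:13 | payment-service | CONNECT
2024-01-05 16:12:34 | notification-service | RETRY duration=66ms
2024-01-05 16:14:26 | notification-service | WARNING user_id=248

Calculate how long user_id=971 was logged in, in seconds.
1920

To calculate session duration:

1. Find LOGIN event for user_id=971: 2024-01-05 15:14:00
2. Find LOGOUT event for user_id=971: 2024-01-05 15:46:00
3. Session duration: 2024-01-05 15:46:00 - 2024-01-05 15:14:00 = 1920 seconds (32 minutes)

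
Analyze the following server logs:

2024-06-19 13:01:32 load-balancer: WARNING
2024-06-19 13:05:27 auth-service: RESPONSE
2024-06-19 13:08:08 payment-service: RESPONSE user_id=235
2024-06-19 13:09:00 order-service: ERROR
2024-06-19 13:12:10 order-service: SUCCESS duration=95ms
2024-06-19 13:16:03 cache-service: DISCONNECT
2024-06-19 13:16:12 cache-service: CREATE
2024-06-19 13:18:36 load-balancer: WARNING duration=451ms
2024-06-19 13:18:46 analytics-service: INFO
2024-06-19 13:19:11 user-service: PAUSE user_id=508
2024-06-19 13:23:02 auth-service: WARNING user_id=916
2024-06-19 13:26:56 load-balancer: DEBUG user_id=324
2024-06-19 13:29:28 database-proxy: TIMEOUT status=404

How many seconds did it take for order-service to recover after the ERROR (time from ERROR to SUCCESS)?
190

To calculate recovery time:

1. Find ERROR event for order-service: 2024-06-19 13:09:00
2. Find next SUCCESS event for order-service: 2024-06-19 13:12:10
3. Recovery time: 2024-06-19 13:12:10 - 2024-06-19 13:09:00 = 190 seconds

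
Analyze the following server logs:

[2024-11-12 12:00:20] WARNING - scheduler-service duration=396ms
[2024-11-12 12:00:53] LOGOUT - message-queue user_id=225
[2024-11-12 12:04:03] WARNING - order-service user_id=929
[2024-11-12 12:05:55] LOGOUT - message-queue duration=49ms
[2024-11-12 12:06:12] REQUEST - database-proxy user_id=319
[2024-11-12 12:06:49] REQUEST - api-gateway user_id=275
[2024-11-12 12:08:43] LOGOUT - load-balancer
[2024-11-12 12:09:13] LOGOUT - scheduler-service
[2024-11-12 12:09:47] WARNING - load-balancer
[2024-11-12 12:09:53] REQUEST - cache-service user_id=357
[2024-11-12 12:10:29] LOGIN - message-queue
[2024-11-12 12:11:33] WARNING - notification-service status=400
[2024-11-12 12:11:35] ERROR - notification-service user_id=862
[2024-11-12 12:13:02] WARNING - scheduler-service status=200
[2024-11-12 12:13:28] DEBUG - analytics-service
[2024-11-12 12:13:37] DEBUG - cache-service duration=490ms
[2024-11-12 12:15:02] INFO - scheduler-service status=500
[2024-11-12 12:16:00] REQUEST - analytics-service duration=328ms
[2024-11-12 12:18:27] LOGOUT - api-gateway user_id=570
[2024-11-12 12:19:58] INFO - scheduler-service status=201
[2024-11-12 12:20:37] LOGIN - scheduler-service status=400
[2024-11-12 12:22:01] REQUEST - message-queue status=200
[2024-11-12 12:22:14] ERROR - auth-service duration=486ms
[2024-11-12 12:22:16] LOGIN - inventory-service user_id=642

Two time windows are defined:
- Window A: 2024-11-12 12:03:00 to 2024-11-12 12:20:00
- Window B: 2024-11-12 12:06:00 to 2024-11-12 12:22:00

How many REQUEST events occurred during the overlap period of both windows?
4

To find overlap events:

1. Window A: 2024-11-12 12:03:00 to 2024-11-12 12:20:00
2. Window B: 2024-11-12 12:06:00 to 2024-11-12 12:22:00
3. Overlap period: 2024-11-12 12:06:00 to 2024-11-12 12:20:00
4. Count REQUEST events in overlap: 4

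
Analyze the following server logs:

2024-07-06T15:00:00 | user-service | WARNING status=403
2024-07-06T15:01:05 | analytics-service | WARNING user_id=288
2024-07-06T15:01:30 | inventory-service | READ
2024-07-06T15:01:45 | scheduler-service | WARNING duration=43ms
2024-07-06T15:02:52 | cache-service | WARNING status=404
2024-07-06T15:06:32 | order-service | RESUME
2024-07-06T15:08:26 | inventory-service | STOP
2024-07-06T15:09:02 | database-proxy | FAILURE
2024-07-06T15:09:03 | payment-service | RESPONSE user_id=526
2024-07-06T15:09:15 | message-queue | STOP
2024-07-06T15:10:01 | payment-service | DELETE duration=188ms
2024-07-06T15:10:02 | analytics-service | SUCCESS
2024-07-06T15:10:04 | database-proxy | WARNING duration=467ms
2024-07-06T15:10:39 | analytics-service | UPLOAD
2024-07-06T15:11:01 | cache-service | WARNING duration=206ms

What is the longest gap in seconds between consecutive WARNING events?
432

To find the longest gap:

1. Extract all WARNING events in chronological order
2. Calculate time differences between consecutive events
3. Find the maximum difference
4. Longest gap: 432 seconds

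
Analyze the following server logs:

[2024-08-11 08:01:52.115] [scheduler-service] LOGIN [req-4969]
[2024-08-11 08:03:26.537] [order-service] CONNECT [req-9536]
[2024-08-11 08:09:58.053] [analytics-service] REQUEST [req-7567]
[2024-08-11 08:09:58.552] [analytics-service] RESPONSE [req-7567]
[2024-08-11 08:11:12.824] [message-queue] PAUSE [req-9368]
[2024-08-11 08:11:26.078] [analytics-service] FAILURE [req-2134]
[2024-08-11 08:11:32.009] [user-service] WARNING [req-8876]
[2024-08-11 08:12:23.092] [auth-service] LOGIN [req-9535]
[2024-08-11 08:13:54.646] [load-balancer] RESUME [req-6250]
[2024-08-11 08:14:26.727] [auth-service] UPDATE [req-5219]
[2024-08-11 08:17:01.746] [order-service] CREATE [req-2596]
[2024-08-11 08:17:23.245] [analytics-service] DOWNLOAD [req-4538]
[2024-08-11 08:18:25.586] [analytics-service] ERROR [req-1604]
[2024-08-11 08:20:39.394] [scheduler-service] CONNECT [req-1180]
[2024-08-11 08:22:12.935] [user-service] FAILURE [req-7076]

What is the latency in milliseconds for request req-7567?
499

To calculate latency:

1. Find REQUEST with id req-7567: 2024-08-11 08:09:58.053
2. Find RESPONSE with id req-7567: 2024-08-11 08:09:58.552
3. Latency: 2024-08-11 08:09:58.552 - 2024-08-11 08:09:58.053 = 499ms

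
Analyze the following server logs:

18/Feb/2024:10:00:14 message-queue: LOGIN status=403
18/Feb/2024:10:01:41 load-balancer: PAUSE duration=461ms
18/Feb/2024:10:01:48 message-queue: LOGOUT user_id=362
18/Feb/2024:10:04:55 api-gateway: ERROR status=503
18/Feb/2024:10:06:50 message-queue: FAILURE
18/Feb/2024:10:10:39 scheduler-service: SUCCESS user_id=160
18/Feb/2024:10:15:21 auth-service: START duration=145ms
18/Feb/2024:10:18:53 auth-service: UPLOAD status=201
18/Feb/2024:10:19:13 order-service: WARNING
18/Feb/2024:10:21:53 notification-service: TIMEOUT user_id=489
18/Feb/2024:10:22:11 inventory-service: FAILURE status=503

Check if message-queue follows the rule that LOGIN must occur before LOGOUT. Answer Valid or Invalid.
Valid

To validate ordering:

1. Required order: LOGIN → LOGOUT
2. Rule: LOGIN must occur before LOGOUT
3. Check actual order of events for message-queue
4. Result: Valid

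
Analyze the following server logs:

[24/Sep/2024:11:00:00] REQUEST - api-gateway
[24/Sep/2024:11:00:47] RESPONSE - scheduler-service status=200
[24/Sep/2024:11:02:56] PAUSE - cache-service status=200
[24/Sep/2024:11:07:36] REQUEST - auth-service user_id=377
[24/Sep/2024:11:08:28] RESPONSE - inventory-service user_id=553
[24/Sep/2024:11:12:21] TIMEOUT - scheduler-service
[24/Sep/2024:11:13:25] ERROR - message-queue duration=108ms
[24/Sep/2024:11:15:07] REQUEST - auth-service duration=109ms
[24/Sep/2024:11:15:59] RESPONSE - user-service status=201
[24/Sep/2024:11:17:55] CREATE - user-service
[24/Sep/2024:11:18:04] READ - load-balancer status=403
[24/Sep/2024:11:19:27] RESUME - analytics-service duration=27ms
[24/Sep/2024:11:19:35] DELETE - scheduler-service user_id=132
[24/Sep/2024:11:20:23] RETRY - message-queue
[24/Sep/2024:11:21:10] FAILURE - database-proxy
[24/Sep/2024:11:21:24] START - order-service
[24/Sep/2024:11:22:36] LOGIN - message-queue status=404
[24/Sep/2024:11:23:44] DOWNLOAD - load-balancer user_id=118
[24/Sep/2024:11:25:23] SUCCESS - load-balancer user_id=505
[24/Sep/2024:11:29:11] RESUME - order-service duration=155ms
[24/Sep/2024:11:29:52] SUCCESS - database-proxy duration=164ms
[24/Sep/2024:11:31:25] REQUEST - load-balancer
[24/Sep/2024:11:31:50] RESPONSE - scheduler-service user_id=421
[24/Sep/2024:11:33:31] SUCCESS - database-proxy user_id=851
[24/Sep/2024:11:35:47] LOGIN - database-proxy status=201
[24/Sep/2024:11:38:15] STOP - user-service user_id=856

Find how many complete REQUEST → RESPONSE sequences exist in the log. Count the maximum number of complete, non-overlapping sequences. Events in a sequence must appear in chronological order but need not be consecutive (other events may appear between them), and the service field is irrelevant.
4

To count sequences:

1. Look for pattern: REQUEST → RESPONSE
2. Greedily scan the log in chronological order, matching each sequence element in turn (ignoring service)
3. Each time the full pattern completes, increment the count and restart matching from the next event
4. Complete non-overlapping sequences found: 4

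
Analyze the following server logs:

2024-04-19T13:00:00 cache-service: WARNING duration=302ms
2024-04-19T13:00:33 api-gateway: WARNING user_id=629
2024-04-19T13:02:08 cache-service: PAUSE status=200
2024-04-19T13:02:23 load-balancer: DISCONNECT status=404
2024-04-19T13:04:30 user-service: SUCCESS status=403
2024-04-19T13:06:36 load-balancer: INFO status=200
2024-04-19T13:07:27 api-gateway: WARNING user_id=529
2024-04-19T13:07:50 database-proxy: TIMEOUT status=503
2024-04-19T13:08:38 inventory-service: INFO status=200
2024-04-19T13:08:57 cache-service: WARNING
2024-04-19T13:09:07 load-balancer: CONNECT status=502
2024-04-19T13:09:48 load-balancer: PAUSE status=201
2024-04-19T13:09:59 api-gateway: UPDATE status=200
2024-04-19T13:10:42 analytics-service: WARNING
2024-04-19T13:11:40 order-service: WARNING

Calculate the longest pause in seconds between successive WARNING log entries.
414

To find the longest gap:

1. Extract all WARNING events in chronological order
2. Calculate time differences between consecutive events
3. Find the maximum difference
4. Longest gap: 414 seconds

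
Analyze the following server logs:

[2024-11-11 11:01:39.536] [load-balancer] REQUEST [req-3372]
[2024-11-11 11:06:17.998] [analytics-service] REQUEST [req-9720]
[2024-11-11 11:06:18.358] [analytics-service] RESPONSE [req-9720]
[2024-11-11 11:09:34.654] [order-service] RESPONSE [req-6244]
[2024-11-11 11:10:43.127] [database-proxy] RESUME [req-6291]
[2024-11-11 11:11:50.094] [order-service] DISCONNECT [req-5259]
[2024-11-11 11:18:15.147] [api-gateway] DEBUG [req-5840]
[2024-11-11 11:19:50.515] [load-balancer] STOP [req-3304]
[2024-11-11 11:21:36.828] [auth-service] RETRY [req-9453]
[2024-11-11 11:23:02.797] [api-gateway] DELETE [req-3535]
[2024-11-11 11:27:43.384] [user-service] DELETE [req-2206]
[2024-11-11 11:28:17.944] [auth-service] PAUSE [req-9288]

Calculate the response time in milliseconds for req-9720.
360

To calculate latency:

1. Find REQUEST with id req-9720: 2024-11-11 11:06:17.998
2. Find RESPONSE with id req-9720: 2024-11-11 11:06:18.358
3. Latency: 2024-11-11 11:06:18.358 - 2024-11-11 11:06:17.998 = 360ms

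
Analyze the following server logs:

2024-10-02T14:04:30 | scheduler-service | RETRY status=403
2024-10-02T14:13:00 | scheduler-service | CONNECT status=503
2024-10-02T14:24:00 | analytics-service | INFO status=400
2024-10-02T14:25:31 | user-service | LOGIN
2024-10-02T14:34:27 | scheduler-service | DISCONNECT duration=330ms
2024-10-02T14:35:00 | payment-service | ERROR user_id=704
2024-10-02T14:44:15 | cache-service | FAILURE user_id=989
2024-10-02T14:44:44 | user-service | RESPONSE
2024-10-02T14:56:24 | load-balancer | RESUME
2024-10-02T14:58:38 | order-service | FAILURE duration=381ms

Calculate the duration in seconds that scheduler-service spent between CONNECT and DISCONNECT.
1287

To calculate state duration:

1. Find CONNECT event for scheduler-service: 2024-10-02T14:13:00
2. Find DISCONNECT event for scheduler-service: 2024-10-02T14:34:27
3. Calculate duration: 2024-10-02T14:34:27 - 2024-10-02T14:13:00 = 1287 seconds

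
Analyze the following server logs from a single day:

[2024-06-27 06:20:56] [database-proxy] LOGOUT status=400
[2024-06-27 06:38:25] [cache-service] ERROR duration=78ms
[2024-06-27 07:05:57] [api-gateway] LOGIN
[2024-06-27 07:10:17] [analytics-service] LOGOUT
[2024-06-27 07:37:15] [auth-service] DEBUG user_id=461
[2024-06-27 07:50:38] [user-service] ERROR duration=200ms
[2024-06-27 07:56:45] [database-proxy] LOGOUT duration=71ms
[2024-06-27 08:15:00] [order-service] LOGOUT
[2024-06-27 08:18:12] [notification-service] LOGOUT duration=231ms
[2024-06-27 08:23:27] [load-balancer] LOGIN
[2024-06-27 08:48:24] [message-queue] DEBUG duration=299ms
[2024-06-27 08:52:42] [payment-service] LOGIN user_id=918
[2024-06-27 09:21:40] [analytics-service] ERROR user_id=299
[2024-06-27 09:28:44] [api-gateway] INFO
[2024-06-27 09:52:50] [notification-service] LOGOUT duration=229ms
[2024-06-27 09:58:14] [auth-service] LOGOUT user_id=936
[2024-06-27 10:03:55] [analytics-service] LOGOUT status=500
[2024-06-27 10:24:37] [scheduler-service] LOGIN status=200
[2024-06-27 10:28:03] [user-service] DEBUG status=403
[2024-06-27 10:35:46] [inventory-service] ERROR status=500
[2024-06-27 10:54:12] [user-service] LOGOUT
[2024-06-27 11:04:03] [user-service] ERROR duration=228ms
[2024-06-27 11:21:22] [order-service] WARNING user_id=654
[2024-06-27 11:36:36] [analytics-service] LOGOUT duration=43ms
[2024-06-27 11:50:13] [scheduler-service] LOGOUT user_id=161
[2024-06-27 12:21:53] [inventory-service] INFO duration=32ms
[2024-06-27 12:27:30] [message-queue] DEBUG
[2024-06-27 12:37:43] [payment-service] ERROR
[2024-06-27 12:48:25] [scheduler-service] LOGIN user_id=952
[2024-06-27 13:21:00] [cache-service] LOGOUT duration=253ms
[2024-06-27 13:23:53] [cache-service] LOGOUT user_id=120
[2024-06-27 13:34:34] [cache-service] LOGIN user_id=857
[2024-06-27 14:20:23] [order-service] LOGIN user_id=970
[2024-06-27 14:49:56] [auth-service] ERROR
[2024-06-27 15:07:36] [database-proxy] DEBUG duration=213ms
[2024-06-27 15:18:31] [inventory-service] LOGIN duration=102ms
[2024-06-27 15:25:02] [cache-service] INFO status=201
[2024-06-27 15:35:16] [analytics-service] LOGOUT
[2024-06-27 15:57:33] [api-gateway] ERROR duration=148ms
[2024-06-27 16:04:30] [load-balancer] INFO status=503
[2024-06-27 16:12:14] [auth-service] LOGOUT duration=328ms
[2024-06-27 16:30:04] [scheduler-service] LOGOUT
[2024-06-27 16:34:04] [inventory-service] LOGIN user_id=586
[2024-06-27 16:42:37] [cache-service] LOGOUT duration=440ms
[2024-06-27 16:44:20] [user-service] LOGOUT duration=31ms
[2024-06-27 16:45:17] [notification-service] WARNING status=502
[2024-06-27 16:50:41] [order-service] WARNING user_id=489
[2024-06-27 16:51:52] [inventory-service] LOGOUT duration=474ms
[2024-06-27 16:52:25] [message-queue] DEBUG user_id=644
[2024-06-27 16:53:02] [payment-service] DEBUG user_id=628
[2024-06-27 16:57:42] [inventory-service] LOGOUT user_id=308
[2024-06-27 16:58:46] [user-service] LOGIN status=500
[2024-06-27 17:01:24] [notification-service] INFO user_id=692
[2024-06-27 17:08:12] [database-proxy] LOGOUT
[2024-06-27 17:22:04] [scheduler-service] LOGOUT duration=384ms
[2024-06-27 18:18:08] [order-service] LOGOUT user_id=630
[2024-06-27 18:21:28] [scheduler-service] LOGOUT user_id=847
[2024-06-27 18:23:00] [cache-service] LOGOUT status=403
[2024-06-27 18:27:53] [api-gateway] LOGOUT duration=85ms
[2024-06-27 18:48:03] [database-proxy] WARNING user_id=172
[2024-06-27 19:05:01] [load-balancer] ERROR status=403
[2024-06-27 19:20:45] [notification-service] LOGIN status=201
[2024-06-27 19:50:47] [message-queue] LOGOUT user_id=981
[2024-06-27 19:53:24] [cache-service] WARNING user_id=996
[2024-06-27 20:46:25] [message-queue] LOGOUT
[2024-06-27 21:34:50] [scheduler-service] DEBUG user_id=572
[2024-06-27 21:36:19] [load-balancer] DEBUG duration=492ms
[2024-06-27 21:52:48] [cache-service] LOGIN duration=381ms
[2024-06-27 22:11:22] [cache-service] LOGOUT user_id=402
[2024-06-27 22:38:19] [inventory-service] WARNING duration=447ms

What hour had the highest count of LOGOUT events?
16

To find the peak hour:

1. Group all LOGOUT events by hour
2. Count events in each hour
3. Find hour with maximum count
4. Peak hour: 16 (with 6 events)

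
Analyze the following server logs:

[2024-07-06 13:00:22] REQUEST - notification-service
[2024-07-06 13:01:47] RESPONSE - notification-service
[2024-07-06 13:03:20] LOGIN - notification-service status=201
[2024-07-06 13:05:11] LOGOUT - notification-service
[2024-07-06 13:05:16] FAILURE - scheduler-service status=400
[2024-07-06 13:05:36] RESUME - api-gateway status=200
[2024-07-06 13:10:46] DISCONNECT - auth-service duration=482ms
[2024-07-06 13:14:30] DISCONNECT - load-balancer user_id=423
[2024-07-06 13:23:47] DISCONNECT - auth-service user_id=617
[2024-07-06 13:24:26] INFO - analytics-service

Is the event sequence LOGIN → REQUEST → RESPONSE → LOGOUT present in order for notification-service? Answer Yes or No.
No

To verify sequence order:

1. Find all events in sequence LOGIN → REQUEST → RESPONSE → LOGOUT for notification-service
2. Extract their timestamps
3. Check if timestamps are in ascending order
4. Result: No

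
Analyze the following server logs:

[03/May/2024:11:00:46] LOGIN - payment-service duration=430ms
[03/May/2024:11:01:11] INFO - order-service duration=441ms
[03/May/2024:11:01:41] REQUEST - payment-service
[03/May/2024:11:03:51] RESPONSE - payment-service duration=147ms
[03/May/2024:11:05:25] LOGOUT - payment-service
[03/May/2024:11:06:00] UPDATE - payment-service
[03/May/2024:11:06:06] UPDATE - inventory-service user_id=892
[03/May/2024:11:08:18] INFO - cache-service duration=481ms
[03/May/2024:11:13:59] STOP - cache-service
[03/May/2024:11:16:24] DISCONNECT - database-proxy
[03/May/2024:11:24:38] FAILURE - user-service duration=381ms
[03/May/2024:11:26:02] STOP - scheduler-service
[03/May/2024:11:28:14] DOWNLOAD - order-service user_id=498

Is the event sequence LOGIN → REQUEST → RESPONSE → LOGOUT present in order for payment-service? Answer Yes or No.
Yes

To verify sequence order:

1. Find all events in sequence LOGIN → REQUEST → RESPONSE → LOGOUT for payment-service
2. Extract their timestamps
3. Check if timestamps are in ascending order
4. Result: Yes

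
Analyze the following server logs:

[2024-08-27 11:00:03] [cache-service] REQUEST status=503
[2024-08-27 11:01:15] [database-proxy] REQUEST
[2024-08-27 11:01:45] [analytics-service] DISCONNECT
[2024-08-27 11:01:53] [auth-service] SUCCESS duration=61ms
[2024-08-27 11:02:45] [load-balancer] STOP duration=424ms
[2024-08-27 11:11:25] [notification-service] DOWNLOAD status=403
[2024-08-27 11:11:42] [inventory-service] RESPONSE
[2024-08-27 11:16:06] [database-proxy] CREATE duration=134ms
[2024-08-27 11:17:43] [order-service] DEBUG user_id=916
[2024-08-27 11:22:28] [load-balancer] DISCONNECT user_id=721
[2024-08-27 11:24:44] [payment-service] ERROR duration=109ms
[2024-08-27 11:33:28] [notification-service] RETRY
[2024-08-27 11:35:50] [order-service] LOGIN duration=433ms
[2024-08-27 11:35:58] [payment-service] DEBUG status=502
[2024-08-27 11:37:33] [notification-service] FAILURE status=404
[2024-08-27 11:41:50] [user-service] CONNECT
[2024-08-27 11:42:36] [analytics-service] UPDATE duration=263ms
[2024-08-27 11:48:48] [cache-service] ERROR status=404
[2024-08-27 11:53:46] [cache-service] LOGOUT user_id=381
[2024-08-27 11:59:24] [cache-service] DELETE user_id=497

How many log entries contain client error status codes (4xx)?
3

To find matching entries:

1. Pattern to match: client error status codes (4xx)
2. Scan each log entry for the pattern
3. Count matches: 3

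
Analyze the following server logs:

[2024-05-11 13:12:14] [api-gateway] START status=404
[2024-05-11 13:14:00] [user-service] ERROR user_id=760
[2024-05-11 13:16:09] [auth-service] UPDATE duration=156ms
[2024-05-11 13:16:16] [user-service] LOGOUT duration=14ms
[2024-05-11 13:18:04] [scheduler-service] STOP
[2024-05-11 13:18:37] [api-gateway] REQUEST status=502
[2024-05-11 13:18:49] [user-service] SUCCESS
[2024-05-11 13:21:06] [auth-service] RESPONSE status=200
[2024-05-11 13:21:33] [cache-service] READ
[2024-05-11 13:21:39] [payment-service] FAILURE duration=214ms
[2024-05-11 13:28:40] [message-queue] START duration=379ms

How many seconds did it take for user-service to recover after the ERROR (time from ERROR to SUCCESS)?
289

To calculate recovery time:

1. Find ERROR event for user-service: 2024-05-11 13:14:00
2. Find next SUCCESS event for user-service: 2024-05-11 13:18:49
3. Recovery time: 2024-05-11 13:18:49 - 2024-05-11 13:14:00 = 289 seconds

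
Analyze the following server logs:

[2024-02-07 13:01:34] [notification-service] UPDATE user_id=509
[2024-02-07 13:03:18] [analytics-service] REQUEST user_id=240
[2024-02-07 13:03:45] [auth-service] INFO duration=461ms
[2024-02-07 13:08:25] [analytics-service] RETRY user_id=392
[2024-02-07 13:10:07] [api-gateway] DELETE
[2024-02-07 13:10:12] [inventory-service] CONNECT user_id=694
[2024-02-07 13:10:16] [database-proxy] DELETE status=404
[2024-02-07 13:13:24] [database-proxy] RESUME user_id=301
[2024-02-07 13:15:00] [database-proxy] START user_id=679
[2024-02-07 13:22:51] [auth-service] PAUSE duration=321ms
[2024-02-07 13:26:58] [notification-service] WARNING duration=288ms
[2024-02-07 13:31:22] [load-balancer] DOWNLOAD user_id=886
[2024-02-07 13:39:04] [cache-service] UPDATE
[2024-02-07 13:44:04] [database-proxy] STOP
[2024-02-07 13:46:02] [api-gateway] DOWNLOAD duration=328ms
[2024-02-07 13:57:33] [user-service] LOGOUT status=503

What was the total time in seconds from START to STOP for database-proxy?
1744

To calculate state duration:

1. Find START event for database-proxy: 2024-02-07 13:15:00
2. Find STOP event for database-proxy: 2024-02-07 13:44:04
3. Calculate duration: 2024-02-07 13:44:04 - 2024-02-07 13:15:00 = 1744 seconds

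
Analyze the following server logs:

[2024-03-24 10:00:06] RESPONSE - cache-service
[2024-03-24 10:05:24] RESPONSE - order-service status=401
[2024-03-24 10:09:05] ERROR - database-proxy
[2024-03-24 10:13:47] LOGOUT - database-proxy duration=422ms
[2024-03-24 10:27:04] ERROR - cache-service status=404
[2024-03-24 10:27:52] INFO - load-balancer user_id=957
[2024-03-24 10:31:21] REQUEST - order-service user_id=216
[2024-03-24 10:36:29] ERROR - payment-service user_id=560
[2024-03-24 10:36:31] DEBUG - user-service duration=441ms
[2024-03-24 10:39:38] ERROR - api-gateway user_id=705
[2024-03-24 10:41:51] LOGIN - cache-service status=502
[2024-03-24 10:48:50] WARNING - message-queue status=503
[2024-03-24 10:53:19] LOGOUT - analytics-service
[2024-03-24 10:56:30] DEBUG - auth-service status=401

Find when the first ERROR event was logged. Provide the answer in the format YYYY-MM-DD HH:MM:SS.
2024-03-24 10:09:05

To find the first event:

1. Filter for all ERROR events
2. Sort by timestamp
3. Select the first one
4. Timestamp: 2024-03-24 10:09:05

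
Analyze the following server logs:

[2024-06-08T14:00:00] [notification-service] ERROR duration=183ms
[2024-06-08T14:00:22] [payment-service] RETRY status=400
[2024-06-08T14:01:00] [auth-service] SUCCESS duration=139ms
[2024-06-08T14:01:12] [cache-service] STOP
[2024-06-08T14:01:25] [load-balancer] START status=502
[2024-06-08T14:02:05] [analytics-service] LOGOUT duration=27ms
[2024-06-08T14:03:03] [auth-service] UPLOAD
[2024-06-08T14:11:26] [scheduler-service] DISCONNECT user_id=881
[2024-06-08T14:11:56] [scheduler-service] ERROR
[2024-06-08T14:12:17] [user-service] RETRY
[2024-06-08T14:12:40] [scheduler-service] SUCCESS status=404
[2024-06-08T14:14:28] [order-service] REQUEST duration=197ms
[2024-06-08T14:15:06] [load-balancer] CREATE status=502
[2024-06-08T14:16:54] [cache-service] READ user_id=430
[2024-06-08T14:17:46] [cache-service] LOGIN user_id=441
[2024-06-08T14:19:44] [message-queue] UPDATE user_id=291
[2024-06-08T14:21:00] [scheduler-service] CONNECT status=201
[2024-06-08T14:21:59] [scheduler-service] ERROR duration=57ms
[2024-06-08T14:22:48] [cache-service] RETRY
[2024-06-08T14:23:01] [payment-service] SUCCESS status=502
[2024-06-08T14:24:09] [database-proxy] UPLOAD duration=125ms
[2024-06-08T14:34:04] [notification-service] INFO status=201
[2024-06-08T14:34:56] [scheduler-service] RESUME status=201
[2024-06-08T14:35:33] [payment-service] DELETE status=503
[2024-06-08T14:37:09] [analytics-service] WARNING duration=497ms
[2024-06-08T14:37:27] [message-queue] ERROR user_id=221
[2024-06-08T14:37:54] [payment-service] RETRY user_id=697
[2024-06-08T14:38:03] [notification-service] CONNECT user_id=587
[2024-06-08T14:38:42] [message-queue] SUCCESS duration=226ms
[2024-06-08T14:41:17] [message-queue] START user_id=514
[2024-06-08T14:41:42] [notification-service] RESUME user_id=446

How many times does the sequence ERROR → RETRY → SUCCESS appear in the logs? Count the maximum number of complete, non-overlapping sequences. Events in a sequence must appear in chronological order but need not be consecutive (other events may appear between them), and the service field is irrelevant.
4

To count sequences:

1. Look for pattern: ERROR → RETRY → SUCCESS
2. Greedily scan the log in chronological order, matching each sequence element in turn (ignoring service)
3. Each time the full pattern completes, increment the count and restart matching from the next event
4. Complete non-overlapping sequences found: 4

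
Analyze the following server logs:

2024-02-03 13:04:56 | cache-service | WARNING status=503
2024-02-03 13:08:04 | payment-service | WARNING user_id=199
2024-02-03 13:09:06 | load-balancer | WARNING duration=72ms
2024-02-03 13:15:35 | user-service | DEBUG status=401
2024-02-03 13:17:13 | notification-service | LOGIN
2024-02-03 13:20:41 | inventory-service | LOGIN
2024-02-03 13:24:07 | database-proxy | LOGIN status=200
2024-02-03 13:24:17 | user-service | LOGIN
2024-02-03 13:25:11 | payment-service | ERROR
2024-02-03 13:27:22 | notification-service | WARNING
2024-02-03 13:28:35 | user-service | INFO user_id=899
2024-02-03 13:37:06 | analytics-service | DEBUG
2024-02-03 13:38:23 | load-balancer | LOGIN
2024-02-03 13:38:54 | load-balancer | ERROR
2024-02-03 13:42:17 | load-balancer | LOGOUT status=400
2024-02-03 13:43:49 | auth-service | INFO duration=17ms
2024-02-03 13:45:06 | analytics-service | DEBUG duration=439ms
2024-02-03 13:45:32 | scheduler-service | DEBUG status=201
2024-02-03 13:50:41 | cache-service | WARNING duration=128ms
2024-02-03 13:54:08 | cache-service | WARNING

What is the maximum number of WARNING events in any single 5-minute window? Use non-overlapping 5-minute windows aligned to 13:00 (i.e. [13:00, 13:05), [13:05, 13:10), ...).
2

To find the burst window:

1. Divide the log period into non-overlapping 5-minute windows starting at 13:00
2. Count WARNING events in each window
3. Find the window with maximum count
4. Maximum events in a window: 2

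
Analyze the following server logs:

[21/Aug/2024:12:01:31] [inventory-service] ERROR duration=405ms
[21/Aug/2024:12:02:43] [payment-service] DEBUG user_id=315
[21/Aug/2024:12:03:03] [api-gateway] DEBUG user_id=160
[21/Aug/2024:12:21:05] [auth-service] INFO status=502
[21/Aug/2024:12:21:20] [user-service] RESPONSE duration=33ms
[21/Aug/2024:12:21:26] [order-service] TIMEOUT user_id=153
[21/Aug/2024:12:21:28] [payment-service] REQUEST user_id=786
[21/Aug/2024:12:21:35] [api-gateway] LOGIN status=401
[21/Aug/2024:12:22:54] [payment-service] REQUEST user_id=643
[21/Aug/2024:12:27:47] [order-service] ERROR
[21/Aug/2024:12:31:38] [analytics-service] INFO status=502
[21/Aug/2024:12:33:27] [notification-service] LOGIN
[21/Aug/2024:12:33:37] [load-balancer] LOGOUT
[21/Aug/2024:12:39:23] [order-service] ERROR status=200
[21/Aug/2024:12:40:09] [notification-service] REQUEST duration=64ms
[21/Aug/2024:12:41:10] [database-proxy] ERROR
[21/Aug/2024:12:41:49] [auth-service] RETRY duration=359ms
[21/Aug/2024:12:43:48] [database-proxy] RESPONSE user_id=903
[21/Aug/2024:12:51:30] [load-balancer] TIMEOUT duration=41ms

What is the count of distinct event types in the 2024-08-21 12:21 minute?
5

To count unique event types:

1. Filter events in the minute starting at 2024-08-21 12:21
2. Extract event types from matching entries
3. Count unique types: 5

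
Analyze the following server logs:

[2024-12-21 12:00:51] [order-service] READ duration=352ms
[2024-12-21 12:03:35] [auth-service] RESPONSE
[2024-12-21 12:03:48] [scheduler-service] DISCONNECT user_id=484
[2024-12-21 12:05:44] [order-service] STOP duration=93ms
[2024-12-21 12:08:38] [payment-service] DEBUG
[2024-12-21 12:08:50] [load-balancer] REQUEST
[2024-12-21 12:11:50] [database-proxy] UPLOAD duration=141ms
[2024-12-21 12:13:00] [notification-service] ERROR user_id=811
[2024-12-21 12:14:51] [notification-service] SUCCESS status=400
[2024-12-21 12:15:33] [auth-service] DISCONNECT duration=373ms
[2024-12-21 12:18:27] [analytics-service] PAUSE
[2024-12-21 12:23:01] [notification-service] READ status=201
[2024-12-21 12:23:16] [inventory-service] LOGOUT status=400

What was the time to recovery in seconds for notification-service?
111

To calculate recovery time:

1. Find ERROR event for notification-service: 2024-12-21 12:13:00
2. Find next SUCCESS event for notification-service: 2024-12-21 12:14:51
3. Recovery time: 2024-12-21 12:14:51 - 2024-12-21 12:13:00 = 111 seconds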